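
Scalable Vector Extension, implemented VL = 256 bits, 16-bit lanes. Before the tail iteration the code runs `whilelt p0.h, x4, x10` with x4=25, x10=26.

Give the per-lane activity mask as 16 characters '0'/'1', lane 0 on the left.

256-bit reg / 16-bit elem → 16 lanes
whilelt: lane j active iff 25+j < 26 → j < 1 → 1 active
bits (lane 0 leftmost): 1000000000000000

predicate = 1000000000000000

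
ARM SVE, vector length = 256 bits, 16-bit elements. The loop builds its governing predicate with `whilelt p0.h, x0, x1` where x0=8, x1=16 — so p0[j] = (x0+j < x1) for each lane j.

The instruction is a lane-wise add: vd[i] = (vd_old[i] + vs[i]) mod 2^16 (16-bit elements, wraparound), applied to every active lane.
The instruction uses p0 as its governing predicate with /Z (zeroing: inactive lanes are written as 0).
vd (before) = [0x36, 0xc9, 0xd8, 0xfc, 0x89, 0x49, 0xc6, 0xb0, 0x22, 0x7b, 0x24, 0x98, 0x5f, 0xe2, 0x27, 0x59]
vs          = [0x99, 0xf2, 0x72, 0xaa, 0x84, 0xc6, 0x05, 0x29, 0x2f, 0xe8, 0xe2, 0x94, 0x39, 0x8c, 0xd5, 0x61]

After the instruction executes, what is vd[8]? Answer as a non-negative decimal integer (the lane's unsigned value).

vd[8] = 0

256-bit reg / 16-bit elem → 16 lanes
active while 8+j < 16, i.e. j ∈ [0,8) capped at 16 ⇒ 8
  i=0: add(0x36,0x99) → 207
  i=1: add(0xc9,0xf2) → 443
  i=2: add(0xd8,0x72) → 330
  i=3: add(0xfc,0xaa) → 422
  i=4: add(0x89,0x84) → 269
  i=5: add(0x49,0xc6) → 271
  i=6: add(0xc6,0x05) → 203
  i=7: add(0xb0,0x29) → 217
  i=8: tail/zero → 0
  i=9: tail/zero → 0
  i=10: tail/zero → 0
  i=11: tail/zero → 0
  i=12: tail/zero → 0
  i=13: tail/zero → 0
  i=14: tail/zero → 0
  i=15: tail/zero → 0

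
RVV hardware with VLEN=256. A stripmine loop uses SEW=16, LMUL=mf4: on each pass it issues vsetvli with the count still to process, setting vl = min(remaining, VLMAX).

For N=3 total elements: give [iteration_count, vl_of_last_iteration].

VLMAX = (256 × 1/4) / 16 = 4 lanes
N=3: ⌈3/4⌉ = 1 iters; last vl = 3 − 0×4 = 3

[iterations, last_vl] = [1, 3]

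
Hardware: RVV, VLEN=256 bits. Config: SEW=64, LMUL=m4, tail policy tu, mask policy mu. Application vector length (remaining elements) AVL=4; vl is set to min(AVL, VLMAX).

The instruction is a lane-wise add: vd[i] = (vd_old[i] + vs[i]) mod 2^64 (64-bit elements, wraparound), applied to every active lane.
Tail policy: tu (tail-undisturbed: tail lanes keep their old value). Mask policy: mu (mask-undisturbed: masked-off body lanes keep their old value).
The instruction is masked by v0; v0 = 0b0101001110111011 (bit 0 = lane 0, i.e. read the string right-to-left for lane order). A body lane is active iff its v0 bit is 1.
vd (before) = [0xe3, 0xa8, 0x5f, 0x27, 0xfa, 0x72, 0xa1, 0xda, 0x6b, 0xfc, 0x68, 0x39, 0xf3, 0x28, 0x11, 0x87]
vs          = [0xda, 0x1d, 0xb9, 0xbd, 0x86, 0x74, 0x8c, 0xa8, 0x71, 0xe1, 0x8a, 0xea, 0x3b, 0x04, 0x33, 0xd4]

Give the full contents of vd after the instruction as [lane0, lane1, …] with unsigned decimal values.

vd = [445, 197, 95, 228, 250, 114, 161, 218, 107, 252, 104, 57, 243, 40, 17, 135]

VLMAX = VLEN×LMUL/SEW = 256×4/64 = 16
AVL=4 ≤ VLMAX=16, so vl = 4
  i=0: add(0xe3,0xda) → 445
  i=1: add(0xa8,0x1d) → 197
  i=2: mask-off/keep → 95
  i=3: add(0x27,0xbd) → 228
  i=4: tail/keep → 250
  i=5: tail/keep → 114
  i=6: tail/keep → 161
  i=7: tail/keep → 218
  i=8: tail/keep → 107
  i=9: tail/keep → 252
  i=10: tail/keep → 104
  i=11: tail/keep → 57
  i=12: tail/keep → 243
  i=13: tail/keep → 40
  i=14: tail/keep → 17
  i=15: tail/keep → 135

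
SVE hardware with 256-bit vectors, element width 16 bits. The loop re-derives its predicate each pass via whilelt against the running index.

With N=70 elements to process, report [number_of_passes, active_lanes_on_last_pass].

[iterations, last_vl] = [5, 6]

256-bit reg / 16-bit elem → 16 lanes
iterations = ceil(70/16) = 5; final-pass vl = 6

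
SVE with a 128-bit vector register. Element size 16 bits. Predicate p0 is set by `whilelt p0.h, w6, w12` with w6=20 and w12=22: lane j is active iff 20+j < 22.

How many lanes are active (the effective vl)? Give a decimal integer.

register lanes = 128/16 = 8
active while 20+j < 22, i.e. j ∈ [0,2) capped at 8 ⇒ 2

vl = 2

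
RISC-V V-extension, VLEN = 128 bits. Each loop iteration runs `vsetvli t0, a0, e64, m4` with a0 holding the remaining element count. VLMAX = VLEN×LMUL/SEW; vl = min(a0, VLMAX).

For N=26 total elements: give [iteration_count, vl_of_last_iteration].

VLMAX = (128 × 4) / 64 = 8 lanes
N=26: ⌈26/8⌉ = 4 iters; last vl = 26 − 3×8 = 2

[iterations, last_vl] = [4, 2]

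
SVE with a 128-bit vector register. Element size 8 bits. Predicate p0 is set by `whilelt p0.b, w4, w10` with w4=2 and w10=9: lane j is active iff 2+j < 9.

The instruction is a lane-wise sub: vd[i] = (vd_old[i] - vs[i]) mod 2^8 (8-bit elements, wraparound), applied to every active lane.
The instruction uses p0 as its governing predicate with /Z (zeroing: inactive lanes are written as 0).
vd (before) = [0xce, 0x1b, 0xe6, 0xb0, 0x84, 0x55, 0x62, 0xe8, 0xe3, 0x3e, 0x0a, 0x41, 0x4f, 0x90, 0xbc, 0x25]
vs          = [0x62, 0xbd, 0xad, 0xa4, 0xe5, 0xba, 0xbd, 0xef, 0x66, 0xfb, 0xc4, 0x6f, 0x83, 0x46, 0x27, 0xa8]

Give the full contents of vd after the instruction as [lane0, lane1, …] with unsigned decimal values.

vd = [108, 94, 57, 12, 159, 155, 165, 0, 0, 0, 0, 0, 0, 0, 0, 0]

lane count: 128 div 8 = 16
active while 2+j < 9, i.e. j ∈ [0,7) capped at 16 ⇒ 7
vd[0] sub(0xce,0x62) -> 0x6c
vd[1] sub(0x1b,0xbd) -> 0x5e
vd[2] sub(0xe6,0xad) -> 0x39
vd[3] sub(0xb0,0xa4) -> 0x0c
vd[4] sub(0x84,0xe5) -> 0x9f
vd[5] sub(0x55,0xba) -> 0x9b
vd[6] sub(0x62,0xbd) -> 0xa5
vd[7] tail/zero -> 0x00
vd[8] tail/zero -> 0x00
vd[9] tail/zero -> 0x00
vd[10] tail/zero -> 0x00
vd[11] tail/zero -> 0x00
vd[12] tail/zero -> 0x00
vd[13] tail/zero -> 0x00
vd[14] tail/zero -> 0x00
vd[15] tail/zero -> 0x00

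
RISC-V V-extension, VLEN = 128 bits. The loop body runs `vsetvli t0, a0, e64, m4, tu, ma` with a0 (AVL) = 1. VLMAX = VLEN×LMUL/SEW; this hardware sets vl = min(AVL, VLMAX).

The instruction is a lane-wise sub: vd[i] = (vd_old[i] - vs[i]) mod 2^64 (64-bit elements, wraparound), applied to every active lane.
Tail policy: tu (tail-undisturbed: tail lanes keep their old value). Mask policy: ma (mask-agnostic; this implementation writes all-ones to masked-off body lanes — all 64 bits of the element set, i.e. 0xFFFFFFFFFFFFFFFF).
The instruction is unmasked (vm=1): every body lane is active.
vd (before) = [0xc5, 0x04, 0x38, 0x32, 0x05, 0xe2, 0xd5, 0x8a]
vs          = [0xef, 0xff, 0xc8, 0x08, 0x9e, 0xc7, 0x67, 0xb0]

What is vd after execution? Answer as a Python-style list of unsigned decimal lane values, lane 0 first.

vd = [18446744073709551574, 4, 56, 50, 5, 226, 213, 138]

VLMAX = (128 × 4) / 64 = 8 lanes
AVL=1 ≤ VLMAX=8, so vl = 1
vd[0] sub(0xc5,0xef) -> 0xffffffffffffffd6
vd[1] tail/keep -> 0x04
vd[2] tail/keep -> 0x38
vd[3] tail/keep -> 0x32
vd[4] tail/keep -> 0x05
vd[5] tail/keep -> 0xe2
vd[6] tail/keep -> 0xd5
vd[7] tail/keep -> 0x8a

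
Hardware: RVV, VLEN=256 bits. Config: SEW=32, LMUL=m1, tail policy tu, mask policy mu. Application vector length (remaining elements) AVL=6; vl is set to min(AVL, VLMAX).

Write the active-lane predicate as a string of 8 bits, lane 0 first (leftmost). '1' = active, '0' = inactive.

predicate = 11111100

lanes per group: 256·1/32 = 8
vl = min(AVL, VLMAX) = min(6, 8) = 6
bits (lane 0 leftmost): 11111100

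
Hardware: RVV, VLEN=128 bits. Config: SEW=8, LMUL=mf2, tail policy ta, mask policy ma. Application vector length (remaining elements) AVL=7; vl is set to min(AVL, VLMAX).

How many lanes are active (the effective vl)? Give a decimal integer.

VLMAX = VLEN×LMUL/SEW = 128×1/2/8 = 8
vl ← min(7, 8) = 7

vl = 7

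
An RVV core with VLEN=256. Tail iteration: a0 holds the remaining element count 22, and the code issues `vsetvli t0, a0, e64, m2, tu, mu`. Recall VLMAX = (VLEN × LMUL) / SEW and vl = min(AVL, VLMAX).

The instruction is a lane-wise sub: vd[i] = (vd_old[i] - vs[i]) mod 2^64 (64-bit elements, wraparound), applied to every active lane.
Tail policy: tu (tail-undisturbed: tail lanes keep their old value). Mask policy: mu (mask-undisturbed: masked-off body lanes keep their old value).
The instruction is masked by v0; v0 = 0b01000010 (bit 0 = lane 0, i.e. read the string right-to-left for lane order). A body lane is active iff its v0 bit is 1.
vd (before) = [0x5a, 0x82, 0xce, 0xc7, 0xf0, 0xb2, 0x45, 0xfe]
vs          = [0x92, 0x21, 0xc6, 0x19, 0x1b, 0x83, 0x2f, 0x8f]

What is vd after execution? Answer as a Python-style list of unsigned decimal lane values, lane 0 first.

lanes per group: 256·2/64 = 8
AVL=22 > VLMAX=8, so vl = 8
lane  0: mask-off/keep ⇒ 0x5a
lane  1: sub(0x82,0x21) ⇒ 0x61
lane  2: mask-off/keep ⇒ 0xce
lane  3: mask-off/keep ⇒ 0xc7
lane  4: mask-off/keep ⇒ 0xf0
lane  5: mask-off/keep ⇒ 0xb2
lane  6: sub(0x45,0x2f) ⇒ 0x16
lane  7: mask-off/keep ⇒ 0xfe

vd = [90, 97, 206, 199, 240, 178, 22, 254]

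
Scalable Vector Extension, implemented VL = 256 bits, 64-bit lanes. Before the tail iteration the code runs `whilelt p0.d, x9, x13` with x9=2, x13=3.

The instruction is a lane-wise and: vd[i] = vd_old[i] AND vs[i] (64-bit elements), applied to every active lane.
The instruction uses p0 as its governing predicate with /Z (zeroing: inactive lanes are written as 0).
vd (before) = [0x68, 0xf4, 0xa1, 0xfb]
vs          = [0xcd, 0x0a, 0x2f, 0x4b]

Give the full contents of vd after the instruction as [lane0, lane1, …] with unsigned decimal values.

vd = [72, 0, 0, 0]

256-bit reg / 64-bit elem → 4 lanes
whilelt: lane j active iff 2+j < 3 → j < 1 → 1 active
lane  0: and(0x68,0xcd) ⇒ 0x48
lane  1: tail/zero ⇒ 0x00
lane  2: tail/zero ⇒ 0x00
lane  3: tail/zero ⇒ 0x00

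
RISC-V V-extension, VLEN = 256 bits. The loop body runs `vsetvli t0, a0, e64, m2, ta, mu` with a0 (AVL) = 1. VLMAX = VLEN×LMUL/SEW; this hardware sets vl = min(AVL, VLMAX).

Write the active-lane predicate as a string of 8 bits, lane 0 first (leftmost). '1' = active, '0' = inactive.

VLMAX = (256 × 2) / 64 = 8 lanes
vl ← min(1, 8) = 1
bits (lane 0 leftmost): 10000000

predicate = 10000000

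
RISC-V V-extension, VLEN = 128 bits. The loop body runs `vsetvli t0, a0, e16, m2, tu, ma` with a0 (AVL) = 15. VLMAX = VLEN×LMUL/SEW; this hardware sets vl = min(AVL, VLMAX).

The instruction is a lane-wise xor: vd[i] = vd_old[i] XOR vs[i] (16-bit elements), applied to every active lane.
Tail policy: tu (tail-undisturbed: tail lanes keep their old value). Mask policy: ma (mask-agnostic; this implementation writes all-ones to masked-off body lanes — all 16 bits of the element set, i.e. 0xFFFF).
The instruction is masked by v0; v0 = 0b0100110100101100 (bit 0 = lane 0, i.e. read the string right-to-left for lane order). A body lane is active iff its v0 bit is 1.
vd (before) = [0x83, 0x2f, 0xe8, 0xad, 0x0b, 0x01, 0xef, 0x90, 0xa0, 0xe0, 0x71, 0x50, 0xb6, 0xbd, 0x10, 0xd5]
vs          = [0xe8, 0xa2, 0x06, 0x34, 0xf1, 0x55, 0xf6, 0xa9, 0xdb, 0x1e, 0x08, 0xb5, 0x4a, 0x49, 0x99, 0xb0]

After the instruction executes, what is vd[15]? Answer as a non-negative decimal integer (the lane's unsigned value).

VLMAX = VLEN×LMUL/SEW = 128×2/16 = 16
vl ← min(15, 16) = 15
[0] mask-off/ones = 0xffff
[1] mask-off/ones = 0xffff
[2] xor(0xe8,0x06) = 0xee
[3] xor(0xad,0x34) = 0x99
[4] mask-off/ones = 0xffff
[5] xor(0x01,0x55) = 0x54
[6] mask-off/ones = 0xffff
[7] mask-off/ones = 0xffff
[8] xor(0xa0,0xdb) = 0x7b
[9] mask-off/ones = 0xffff
[10] xor(0x71,0x08) = 0x79
[11] xor(0x50,0xb5) = 0xe5
[12] mask-off/ones = 0xffff
[13] mask-off/ones = 0xffff
[14] xor(0x10,0x99) = 0x89
[15] tail/keep = 0xd5

vd[15] = 213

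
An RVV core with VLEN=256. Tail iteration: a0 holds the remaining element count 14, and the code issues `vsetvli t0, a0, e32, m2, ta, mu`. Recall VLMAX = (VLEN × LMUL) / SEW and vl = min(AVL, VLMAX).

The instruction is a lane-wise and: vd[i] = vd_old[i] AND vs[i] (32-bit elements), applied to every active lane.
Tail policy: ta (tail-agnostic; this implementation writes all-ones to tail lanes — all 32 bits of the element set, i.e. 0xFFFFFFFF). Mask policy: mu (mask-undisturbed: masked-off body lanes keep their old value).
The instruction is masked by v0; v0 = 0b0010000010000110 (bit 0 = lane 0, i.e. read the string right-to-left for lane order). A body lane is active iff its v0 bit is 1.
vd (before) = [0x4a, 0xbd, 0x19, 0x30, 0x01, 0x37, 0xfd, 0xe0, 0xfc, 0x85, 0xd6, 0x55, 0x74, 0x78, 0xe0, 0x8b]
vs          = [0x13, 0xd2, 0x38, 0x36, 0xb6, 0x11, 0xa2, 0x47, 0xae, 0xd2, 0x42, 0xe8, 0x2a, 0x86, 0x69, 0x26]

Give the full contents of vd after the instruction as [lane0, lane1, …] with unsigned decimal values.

VLMAX = VLEN×LMUL/SEW = 256×2/32 = 16
vl ← min(14, 16) = 14
  i=0: mask-off/keep → 74
  i=1: and(0xbd,0xd2) → 144
  i=2: and(0x19,0x38) → 24
  i=3: mask-off/keep → 48
  i=4: mask-off/keep → 1
  i=5: mask-off/keep → 55
  i=6: mask-off/keep → 253
  i=7: and(0xe0,0x47) → 64
  i=8: mask-off/keep → 252
  i=9: mask-off/keep → 133
  i=10: mask-off/keep → 214
  i=11: mask-off/keep → 85
  i=12: mask-off/keep → 116
  i=13: and(0x78,0x86) → 0
  i=14: tail/ones → 4294967295
  i=15: tail/ones → 4294967295

vd = [74, 144, 24, 48, 1, 55, 253, 64, 252, 133, 214, 85, 116, 0, 4294967295, 4294967295]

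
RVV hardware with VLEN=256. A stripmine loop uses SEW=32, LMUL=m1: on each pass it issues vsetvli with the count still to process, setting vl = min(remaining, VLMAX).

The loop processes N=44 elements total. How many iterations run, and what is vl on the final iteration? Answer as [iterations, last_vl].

[iterations, last_vl] = [6, 4]

VLMAX = (256 × 1) / 32 = 8 lanes
iterations = ceil(44/8) = 6; final-pass vl = 4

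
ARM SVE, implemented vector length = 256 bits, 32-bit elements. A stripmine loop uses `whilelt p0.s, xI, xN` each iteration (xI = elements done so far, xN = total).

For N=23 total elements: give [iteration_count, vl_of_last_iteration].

[iterations, last_vl] = [3, 7]

256-bit reg / 32-bit elem → 8 lanes
iterations = ceil(23/8) = 3; final-pass vl = 7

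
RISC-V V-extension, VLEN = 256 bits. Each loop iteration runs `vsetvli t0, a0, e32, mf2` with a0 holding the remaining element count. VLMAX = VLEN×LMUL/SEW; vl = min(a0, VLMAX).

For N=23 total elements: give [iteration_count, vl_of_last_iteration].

[iterations, last_vl] = [6, 3]

VLMAX = VLEN×LMUL/SEW = 256×1/2/32 = 4
N=23: ⌈23/4⌉ = 6 iters; last vl = 23 − 5×4 = 3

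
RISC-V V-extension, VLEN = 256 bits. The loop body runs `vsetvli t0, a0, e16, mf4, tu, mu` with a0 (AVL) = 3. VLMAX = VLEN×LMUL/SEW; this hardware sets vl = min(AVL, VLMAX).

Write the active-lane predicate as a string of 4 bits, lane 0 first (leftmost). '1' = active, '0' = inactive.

VLMAX = (256 × 1/4) / 16 = 4 lanes
vl ← min(3, 4) = 3
bits (lane 0 leftmost): 1110

predicate = 1110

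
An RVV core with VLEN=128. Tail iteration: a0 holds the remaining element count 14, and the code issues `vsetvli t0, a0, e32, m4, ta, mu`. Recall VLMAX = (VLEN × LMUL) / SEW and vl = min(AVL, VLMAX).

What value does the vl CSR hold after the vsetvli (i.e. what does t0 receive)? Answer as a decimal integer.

VLMAX = (128 × 4) / 32 = 16 lanes
vl = min(AVL, VLMAX) = min(14, 16) = 14

vl = 14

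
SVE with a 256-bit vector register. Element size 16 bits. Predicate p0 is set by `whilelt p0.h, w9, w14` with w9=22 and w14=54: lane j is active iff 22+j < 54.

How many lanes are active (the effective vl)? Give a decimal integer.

vl = 16

lane count: 256 div 16 = 16
active while 22+j < 54, i.e. j ∈ [0,32) capped at 16 ⇒ 16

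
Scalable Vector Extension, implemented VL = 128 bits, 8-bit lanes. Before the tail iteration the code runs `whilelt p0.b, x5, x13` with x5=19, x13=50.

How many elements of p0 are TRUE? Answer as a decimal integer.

vl = 16

register lanes = 128/8 = 16
active while 19+j < 50, i.e. j ∈ [0,31) capped at 16 ⇒ 16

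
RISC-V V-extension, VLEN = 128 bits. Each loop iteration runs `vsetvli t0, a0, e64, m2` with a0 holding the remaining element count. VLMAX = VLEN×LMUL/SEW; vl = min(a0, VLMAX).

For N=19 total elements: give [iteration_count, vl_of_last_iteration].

VLMAX = (128 × 2) / 64 = 4 lanes
N=19: ⌈19/4⌉ = 5 iters; last vl = 19 − 4×4 = 3

[iterations, last_vl] = [5, 3]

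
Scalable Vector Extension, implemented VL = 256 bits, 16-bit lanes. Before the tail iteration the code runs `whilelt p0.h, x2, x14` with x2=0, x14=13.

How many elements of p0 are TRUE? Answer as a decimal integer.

256-bit reg / 16-bit elem → 16 lanes
active while 0+j < 13, i.e. j ∈ [0,13) capped at 16 ⇒ 13

vl = 13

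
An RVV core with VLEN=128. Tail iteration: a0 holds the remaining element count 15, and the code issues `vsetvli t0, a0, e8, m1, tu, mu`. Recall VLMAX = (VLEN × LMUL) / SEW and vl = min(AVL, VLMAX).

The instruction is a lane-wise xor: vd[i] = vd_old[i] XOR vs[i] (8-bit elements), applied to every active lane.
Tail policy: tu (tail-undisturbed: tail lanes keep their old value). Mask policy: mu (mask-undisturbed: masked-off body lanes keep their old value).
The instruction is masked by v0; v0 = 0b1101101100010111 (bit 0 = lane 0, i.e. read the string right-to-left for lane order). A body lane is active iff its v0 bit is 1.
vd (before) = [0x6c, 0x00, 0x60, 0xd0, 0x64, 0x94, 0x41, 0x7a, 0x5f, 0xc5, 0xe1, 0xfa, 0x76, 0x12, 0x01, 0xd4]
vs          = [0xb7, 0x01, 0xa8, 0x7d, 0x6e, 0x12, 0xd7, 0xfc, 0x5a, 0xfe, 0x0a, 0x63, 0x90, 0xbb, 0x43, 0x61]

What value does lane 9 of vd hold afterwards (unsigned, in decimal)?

VLMAX = VLEN×LMUL/SEW = 128×1/8 = 16
vl ← min(15, 16) = 15
vd[0] xor(0x6c,0xb7) -> 0xdb
vd[1] xor(0x00,0x01) -> 0x01
vd[2] xor(0x60,0xa8) -> 0xc8
vd[3] mask-off/keep -> 0xd0
vd[4] xor(0x64,0x6e) -> 0x0a
vd[5] mask-off/keep -> 0x94
vd[6] mask-off/keep -> 0x41
vd[7] mask-off/keep -> 0x7a
vd[8] xor(0x5f,0x5a) -> 0x05
vd[9] xor(0xc5,0xfe) -> 0x3b
vd[10] mask-off/keep -> 0xe1
vd[11] xor(0xfa,0x63) -> 0x99
vd[12] xor(0x76,0x90) -> 0xe6
vd[13] mask-off/keep -> 0x12
vd[14] xor(0x01,0x43) -> 0x42
vd[15] tail/keep -> 0xd4

vd[9] = 59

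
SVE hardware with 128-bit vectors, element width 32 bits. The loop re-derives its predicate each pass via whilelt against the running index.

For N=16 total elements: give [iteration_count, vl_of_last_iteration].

lane count: 128 div 32 = 4
16 elements at 4/iter → 4 passes, remainder 4 on the last

[iterations, last_vl] = [4, 4]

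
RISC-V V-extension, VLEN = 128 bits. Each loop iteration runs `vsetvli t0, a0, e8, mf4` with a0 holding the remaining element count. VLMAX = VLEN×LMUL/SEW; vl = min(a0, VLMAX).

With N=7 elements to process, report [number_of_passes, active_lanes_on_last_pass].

[iterations, last_vl] = [2, 3]

lanes per group: 128·1/4/8 = 4
7 elements at 4/iter → 2 passes, remainder 3 on the last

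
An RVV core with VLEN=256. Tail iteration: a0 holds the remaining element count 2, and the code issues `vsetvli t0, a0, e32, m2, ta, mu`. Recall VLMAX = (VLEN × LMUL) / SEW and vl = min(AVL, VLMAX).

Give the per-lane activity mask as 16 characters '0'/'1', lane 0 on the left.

predicate = 1100000000000000

VLMAX = (256 × 2) / 32 = 16 lanes
vl ← min(2, 16) = 2
bits (lane 0 leftmost): 1100000000000000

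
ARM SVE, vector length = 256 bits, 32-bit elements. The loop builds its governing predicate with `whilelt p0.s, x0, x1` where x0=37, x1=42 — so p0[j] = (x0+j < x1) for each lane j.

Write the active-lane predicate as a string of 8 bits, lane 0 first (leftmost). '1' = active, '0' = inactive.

predicate = 11111000

lane count: 256 div 32 = 8
whilelt: lane j active iff 37+j < 42 → j < 5 → 5 active
bits (lane 0 leftmost): 11111000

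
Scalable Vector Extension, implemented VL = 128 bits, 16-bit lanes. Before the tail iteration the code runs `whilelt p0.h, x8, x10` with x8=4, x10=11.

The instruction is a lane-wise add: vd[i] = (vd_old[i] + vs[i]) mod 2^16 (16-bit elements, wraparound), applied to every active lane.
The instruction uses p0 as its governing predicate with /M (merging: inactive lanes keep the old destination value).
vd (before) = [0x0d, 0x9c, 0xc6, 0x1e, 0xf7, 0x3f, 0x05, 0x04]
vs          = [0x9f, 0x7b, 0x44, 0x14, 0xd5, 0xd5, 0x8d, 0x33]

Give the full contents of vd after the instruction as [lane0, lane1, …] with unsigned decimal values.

vd = [172, 279, 266, 50, 460, 276, 146, 4]

register lanes = 128/16 = 8
p0[j] = (4+j < 11); true for j=0..6 → 7 lanes set
  i=0: add(0x0d,0x9f) → 172
  i=1: add(0x9c,0x7b) → 279
  i=2: add(0xc6,0x44) → 266
  i=3: add(0x1e,0x14) → 50
  i=4: add(0xf7,0xd5) → 460
  i=5: add(0x3f,0xd5) → 276
  i=6: add(0x05,0x8d) → 146
  i=7: tail/keep → 4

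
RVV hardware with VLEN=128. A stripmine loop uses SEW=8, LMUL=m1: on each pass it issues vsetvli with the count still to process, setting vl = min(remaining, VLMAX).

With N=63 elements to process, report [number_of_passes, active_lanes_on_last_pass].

[iterations, last_vl] = [4, 15]

VLMAX = (128 × 1) / 8 = 16 lanes
iterations = ceil(63/16) = 4; final-pass vl = 15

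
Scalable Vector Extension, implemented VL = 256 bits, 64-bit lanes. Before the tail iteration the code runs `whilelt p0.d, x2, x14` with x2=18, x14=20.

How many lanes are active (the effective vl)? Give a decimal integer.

vl = 2

256-bit reg / 64-bit elem → 4 lanes
p0[j] = (18+j < 20); true for j=0..1 → 2 lanes set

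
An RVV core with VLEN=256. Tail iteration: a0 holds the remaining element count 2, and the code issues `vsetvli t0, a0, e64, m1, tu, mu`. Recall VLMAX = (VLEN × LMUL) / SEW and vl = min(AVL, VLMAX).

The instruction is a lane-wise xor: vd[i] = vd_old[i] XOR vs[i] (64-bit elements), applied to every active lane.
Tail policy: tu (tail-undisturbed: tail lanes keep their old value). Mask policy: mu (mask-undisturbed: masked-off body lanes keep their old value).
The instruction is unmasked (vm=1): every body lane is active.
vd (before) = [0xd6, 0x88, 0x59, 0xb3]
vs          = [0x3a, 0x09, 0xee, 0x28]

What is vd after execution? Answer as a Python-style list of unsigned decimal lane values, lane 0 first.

VLMAX = (256 × 1) / 64 = 4 lanes
AVL=2 ≤ VLMAX=4, so vl = 2
[0] xor(0xd6,0x3a) = 0xec
[1] xor(0x88,0x09) = 0x81
[2] tail/keep = 0x59
[3] tail/keep = 0xb3

vd = [236, 129, 89, 179]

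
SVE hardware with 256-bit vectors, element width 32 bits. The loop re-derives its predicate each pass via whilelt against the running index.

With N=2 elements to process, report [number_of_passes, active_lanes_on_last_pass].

[iterations, last_vl] = [1, 2]

256-bit reg / 32-bit elem → 8 lanes
2 elements at 8/iter → 1 passes, remainder 2 on the last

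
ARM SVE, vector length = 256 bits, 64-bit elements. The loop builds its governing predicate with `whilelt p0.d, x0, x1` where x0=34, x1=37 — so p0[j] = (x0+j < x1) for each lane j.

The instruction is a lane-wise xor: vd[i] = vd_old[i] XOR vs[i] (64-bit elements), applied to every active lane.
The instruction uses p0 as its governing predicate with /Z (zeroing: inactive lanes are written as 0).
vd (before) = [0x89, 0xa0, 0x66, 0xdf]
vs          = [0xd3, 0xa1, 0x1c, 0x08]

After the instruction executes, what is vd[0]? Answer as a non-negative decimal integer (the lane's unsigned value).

lane count: 256 div 64 = 4
active while 34+j < 37, i.e. j ∈ [0,3) capped at 4 ⇒ 3
[0] xor(0x89,0xd3) = 0x5a
[1] xor(0xa0,0xa1) = 0x01
[2] xor(0x66,0x1c) = 0x7a
[3] tail/zero = 0x00

vd[0] = 90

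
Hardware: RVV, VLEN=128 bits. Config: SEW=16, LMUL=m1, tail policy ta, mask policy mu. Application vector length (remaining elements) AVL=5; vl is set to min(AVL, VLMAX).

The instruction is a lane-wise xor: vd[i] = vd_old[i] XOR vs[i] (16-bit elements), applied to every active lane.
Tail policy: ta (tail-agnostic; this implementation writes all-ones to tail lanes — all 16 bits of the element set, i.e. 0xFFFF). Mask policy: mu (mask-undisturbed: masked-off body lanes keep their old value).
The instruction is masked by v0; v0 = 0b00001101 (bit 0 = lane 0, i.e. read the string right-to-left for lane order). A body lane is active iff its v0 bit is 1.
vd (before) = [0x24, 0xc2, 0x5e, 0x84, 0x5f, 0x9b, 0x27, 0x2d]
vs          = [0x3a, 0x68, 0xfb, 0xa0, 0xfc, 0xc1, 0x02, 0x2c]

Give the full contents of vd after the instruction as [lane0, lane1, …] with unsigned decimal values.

vd = [30, 194, 165, 36, 95, 65535, 65535, 65535]

lanes per group: 128·1/16 = 8
AVL=5 ≤ VLMAX=8, so vl = 5
vd[0] xor(0x24,0x3a) -> 0x1e
vd[1] mask-off/keep -> 0xc2
vd[2] xor(0x5e,0xfb) -> 0xa5
vd[3] xor(0x84,0xa0) -> 0x24
vd[4] mask-off/keep -> 0x5f
vd[5] tail/ones -> 0xffff
vd[6] tail/ones -> 0xffff
vd[7] tail/ones -> 0xffff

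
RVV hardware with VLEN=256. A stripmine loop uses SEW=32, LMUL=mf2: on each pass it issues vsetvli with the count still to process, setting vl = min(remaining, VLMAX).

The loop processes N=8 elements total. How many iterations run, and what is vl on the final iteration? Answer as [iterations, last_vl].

VLMAX = VLEN×LMUL/SEW = 256×1/2/32 = 4
N=8: ⌈8/4⌉ = 2 iters; last vl = 8 − 1×4 = 4

[iterations, last_vl] = [2, 4]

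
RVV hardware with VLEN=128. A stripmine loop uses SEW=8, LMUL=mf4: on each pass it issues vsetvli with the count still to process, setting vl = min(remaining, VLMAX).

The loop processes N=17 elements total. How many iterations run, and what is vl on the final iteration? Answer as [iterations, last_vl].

[iterations, last_vl] = [5, 1]

VLMAX = (128 × 1/4) / 8 = 4 lanes
iterations = ceil(17/4) = 5; final-pass vl = 1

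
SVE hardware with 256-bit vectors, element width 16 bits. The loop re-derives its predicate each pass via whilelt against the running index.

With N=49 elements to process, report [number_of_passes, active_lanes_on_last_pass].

[iterations, last_vl] = [4, 1]

register lanes = 256/16 = 16
49 elements at 16/iter → 4 passes, remainder 1 on the last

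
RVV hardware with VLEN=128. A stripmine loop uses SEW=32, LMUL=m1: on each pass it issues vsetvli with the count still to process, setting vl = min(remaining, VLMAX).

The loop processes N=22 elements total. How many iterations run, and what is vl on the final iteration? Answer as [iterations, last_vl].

lanes per group: 128·1/32 = 4
iterations = ceil(22/4) = 6; final-pass vl = 2

[iterations, last_vl] = [6, 2]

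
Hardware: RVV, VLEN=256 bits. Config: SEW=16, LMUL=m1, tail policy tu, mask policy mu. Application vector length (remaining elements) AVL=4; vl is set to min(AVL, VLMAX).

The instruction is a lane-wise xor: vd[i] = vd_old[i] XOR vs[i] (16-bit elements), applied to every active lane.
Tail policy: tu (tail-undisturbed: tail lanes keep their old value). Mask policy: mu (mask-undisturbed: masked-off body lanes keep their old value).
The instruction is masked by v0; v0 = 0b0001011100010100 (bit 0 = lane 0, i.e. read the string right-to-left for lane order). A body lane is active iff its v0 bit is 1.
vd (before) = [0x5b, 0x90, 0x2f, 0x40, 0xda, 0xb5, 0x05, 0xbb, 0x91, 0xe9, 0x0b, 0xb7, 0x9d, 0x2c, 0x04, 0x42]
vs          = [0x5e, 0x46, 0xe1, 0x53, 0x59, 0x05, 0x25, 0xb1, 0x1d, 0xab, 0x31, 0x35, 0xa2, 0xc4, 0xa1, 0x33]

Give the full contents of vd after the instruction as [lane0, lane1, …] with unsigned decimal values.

vd = [91, 144, 206, 64, 218, 181, 5, 187, 145, 233, 11, 183, 157, 44, 4, 66]

VLMAX = VLEN×LMUL/SEW = 256×1/16 = 16
vl = min(AVL, VLMAX) = min(4, 16) = 4
vd[0] mask-off/keep -> 0x5b
vd[1] mask-off/keep -> 0x90
vd[2] xor(0x2f,0xe1) -> 0xce
vd[3] mask-off/keep -> 0x40
vd[4] tail/keep -> 0xda
vd[5] tail/keep -> 0xb5
vd[6] tail/keep -> 0x05
vd[7] tail/keep -> 0xbb
vd[8] tail/keep -> 0x91
vd[9] tail/keep -> 0xe9
vd[10] tail/keep -> 0x0b
vd[11] tail/keep -> 0xb7
vd[12] tail/keep -> 0x9d
vd[13] tail/keep -> 0x2c
vd[14] tail/keep -> 0x04
vd[15] tail/keep -> 0x42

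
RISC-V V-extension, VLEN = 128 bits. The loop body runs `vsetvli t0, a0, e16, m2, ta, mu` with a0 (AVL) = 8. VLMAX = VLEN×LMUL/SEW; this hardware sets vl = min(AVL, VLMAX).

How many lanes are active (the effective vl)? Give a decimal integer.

vl = 8

VLMAX = VLEN×LMUL/SEW = 128×2/16 = 16
vl ← min(8, 16) = 8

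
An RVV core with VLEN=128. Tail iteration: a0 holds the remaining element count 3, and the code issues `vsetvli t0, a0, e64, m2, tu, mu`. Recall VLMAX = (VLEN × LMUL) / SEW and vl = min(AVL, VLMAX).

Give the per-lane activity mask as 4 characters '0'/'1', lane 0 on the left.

predicate = 1110

VLMAX = (128 × 2) / 64 = 4 lanes
vl ← min(3, 4) = 3
bits (lane 0 leftmost): 1110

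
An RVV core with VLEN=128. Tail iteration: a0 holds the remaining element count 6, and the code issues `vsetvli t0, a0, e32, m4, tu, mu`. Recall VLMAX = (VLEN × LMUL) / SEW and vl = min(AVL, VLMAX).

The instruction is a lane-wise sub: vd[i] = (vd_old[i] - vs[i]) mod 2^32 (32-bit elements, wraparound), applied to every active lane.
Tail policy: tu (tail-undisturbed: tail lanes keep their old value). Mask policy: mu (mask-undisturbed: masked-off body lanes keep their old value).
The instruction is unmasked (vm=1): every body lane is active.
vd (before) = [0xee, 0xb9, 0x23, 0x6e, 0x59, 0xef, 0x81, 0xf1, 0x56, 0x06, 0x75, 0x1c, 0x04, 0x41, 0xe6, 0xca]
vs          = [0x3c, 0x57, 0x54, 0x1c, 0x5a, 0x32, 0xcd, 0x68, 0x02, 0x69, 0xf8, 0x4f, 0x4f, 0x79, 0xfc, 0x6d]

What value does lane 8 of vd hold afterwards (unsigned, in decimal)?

vd[8] = 86

VLMAX = (128 × 4) / 32 = 16 lanes
AVL=6 ≤ VLMAX=16, so vl = 6
[0] sub(0xee,0x3c) = 0xb2
[1] sub(0xb9,0x57) = 0x62
[2] sub(0x23,0x54) = 0xffffffcf
[3] sub(0x6e,0x1c) = 0x52
[4] sub(0x59,0x5a) = 0xffffffff
[5] sub(0xef,0x32) = 0xbd
[6] tail/keep = 0x81
[7] tail/keep = 0xf1
[8] tail/keep = 0x56
[9] tail/keep = 0x06
[10] tail/keep = 0x75
[11] tail/keep = 0x1c
[12] tail/keep = 0x04
[13] tail/keep = 0x41
[14] tail/keep = 0xe6
[15] tail/keep = 0xca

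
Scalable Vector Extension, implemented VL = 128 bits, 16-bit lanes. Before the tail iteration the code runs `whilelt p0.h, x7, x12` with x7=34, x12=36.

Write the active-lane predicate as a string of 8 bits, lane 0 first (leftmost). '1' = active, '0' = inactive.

predicate = 11000000

128-bit reg / 16-bit elem → 8 lanes
active while 34+j < 36, i.e. j ∈ [0,2) capped at 8 ⇒ 2
bits (lane 0 leftmost): 11000000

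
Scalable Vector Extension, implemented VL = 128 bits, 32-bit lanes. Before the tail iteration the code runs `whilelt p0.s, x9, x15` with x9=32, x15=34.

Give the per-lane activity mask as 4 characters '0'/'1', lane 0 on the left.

lane count: 128 div 32 = 4
p0[j] = (32+j < 34); true for j=0..1 → 2 lanes set
bits (lane 0 leftmost): 1100

predicate = 1100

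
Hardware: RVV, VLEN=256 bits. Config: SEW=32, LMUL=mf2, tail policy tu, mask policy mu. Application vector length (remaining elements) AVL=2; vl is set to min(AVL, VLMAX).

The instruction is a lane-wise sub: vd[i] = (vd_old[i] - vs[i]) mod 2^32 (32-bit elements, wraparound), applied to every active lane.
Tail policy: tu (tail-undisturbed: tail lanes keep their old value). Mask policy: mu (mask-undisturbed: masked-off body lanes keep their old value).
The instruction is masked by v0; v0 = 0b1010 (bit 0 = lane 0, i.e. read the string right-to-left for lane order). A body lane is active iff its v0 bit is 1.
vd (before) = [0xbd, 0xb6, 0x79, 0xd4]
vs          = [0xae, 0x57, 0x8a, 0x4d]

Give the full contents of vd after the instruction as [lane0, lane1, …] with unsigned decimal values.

VLMAX = (256 × 1/2) / 32 = 4 lanes
vl ← min(2, 4) = 2
vd[0] mask-off/keep -> 0xbd
vd[1] sub(0xb6,0x57) -> 0x5f
vd[2] tail/keep -> 0x79
vd[3] tail/keep -> 0xd4

vd = [189, 95, 121, 212]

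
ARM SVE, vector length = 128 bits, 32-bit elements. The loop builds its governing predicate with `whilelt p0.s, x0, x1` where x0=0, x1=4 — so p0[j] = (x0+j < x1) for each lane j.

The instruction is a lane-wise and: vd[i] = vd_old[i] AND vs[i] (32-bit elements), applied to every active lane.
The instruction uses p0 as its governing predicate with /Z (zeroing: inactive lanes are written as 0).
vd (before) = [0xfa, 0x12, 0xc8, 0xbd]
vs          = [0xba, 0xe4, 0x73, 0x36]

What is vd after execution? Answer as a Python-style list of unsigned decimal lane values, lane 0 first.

128-bit reg / 32-bit elem → 4 lanes
p0[j] = (0+j < 4); true for j=0..3 → 4 lanes set
vd[0] and(0xfa,0xba) -> 0xba
vd[1] and(0x12,0xe4) -> 0x00
vd[2] and(0xc8,0x73) -> 0x40
vd[3] and(0xbd,0x36) -> 0x34

vd = [186, 0, 64, 52]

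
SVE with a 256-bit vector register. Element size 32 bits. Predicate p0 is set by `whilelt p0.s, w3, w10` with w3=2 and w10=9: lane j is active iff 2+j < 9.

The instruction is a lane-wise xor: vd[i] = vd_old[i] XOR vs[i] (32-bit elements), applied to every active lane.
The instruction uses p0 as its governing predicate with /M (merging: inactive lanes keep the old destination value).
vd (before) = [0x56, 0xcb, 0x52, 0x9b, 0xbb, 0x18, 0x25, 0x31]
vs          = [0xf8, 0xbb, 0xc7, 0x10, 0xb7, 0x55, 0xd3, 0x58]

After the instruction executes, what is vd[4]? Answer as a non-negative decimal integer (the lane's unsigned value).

lane count: 256 div 32 = 8
active while 2+j < 9, i.e. j ∈ [0,7) capped at 8 ⇒ 7
vd[0] xor(0x56,0xf8) -> 0xae
vd[1] xor(0xcb,0xbb) -> 0x70
vd[2] xor(0x52,0xc7) -> 0x95
vd[3] xor(0x9b,0x10) -> 0x8b
vd[4] xor(0xbb,0xb7) -> 0x0c
vd[5] xor(0x18,0x55) -> 0x4d
vd[6] xor(0x25,0xd3) -> 0xf6
vd[7] tail/keep -> 0x31

vd[4] = 12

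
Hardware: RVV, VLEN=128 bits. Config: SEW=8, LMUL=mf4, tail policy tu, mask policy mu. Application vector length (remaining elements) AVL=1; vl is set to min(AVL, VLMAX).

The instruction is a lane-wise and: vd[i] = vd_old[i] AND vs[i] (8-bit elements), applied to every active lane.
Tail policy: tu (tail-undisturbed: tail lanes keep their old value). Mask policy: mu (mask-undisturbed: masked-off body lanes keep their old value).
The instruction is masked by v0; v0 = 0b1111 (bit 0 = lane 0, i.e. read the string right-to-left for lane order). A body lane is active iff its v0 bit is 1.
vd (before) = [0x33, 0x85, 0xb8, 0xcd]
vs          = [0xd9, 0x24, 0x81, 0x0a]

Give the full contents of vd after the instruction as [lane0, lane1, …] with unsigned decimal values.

VLMAX = (128 × 1/4) / 8 = 4 lanes
vl = min(AVL, VLMAX) = min(1, 4) = 1
[0] and(0x33,0xd9) = 0x11
[1] tail/keep = 0x85
[2] tail/keep = 0xb8
[3] tail/keep = 0xcd

vd = [17, 133, 184, 205]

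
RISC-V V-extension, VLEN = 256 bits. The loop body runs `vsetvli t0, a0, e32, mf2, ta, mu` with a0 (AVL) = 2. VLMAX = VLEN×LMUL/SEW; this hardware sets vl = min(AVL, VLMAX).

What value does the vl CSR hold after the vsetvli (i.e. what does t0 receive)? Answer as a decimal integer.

lanes per group: 256·1/2/32 = 4
AVL=2 ≤ VLMAX=4, so vl = 2

vl = 2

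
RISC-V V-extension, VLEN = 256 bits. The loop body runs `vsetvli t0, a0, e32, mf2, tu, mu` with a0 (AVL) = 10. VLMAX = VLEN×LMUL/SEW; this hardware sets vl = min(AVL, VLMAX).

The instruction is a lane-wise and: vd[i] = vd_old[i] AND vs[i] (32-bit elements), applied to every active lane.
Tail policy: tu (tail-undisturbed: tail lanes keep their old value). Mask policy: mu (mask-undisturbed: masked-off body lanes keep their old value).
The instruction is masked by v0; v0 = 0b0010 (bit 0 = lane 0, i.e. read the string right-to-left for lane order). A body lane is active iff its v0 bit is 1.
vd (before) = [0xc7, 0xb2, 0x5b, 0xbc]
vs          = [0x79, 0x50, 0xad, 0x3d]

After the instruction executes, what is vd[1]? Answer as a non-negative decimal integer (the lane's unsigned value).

VLMAX = VLEN×LMUL/SEW = 256×1/2/32 = 4
vl = min(AVL, VLMAX) = min(10, 4) = 4
[0] mask-off/keep = 0xc7
[1] and(0xb2,0x50) = 0x10
[2] mask-off/keep = 0x5b
[3] mask-off/keep = 0xbc

vd[1] = 16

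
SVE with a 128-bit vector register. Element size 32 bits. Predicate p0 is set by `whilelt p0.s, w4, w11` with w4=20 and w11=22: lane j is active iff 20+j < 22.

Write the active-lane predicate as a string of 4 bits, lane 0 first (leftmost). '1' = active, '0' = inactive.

predicate = 1100

lane count: 128 div 32 = 4
whilelt: lane j active iff 20+j < 22 → j < 2 → 2 active
bits (lane 0 leftmost): 1100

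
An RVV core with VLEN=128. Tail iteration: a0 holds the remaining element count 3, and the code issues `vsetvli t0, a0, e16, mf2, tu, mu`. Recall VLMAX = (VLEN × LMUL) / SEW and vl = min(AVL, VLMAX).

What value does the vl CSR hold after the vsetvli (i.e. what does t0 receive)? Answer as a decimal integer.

VLMAX = VLEN×LMUL/SEW = 128×1/2/16 = 4
vl = min(AVL, VLMAX) = min(3, 4) = 3

vl = 3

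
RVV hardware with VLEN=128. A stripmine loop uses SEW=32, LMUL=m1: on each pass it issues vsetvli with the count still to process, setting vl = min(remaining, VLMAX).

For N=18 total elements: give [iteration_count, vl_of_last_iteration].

lanes per group: 128·1/32 = 4
iterations = ceil(18/4) = 5; final-pass vl = 2

[iterations, last_vl] = [5, 2]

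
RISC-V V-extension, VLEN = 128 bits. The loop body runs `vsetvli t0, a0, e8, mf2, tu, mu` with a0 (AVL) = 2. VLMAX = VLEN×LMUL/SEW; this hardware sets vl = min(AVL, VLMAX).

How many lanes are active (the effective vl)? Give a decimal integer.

VLMAX = VLEN×LMUL/SEW = 128×1/2/8 = 8
vl ← min(2, 8) = 2

vl = 2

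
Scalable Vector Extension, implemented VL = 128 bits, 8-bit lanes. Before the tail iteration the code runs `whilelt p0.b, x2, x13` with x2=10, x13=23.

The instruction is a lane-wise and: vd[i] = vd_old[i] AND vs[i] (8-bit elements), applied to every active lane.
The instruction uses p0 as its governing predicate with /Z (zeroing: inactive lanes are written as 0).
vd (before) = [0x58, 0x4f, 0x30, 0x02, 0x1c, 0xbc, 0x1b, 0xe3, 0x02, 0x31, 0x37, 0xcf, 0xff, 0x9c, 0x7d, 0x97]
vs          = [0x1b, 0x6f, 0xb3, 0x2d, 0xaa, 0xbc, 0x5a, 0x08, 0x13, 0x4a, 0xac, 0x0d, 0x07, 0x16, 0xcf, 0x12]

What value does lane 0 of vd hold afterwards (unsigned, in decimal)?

vd[0] = 24

lane count: 128 div 8 = 16
whilelt: lane j active iff 10+j < 23 → j < 13 → 13 active
  i=0: and(0x58,0x1b) → 24
  i=1: and(0x4f,0x6f) → 79
  i=2: and(0x30,0xb3) → 48
  i=3: and(0x02,0x2d) → 0
  i=4: and(0x1c,0xaa) → 8
  i=5: and(0xbc,0xbc) → 188
  i=6: and(0x1b,0x5a) → 26
  i=7: and(0xe3,0x08) → 0
  i=8: and(0x02,0x13) → 2
  i=9: and(0x31,0x4a) → 0
  i=10: and(0x37,0xac) → 36
  i=11: and(0xcf,0x0d) → 13
  i=12: and(0xff,0x07) → 7
  i=13: tail/zero → 0
  i=14: tail/zero → 0
  i=15: tail/zero → 0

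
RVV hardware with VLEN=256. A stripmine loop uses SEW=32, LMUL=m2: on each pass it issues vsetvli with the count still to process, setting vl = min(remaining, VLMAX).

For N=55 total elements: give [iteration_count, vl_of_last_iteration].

VLMAX = (256 × 2) / 32 = 16 lanes
55 elements at 16/iter → 4 passes, remainder 7 on the last

[iterations, last_vl] = [4, 7]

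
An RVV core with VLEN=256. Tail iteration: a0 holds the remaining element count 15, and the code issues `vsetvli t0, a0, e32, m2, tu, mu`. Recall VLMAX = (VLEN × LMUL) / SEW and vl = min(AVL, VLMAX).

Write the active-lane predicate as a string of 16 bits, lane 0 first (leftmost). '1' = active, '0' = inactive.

predicate = 1111111111111110

lanes per group: 256·2/32 = 16
vl = min(AVL, VLMAX) = min(15, 16) = 15
bits (lane 0 leftmost): 1111111111111110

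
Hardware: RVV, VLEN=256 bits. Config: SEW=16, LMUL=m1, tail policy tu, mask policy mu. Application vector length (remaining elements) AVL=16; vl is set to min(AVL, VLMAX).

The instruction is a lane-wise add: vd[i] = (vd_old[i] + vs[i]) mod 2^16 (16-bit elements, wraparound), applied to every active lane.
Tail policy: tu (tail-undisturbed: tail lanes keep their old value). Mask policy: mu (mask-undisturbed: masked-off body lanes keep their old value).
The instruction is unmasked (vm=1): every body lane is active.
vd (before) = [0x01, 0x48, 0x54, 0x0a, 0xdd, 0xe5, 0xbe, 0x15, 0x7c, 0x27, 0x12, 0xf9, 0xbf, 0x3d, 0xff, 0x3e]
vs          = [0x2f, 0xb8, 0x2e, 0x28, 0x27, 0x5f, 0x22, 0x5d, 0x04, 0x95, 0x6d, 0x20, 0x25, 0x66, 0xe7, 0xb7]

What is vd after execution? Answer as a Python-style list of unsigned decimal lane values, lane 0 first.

vd = [48, 256, 130, 50, 260, 324, 224, 114, 128, 188, 127, 281, 228, 163, 486, 245]

lanes per group: 256·1/16 = 16
vl ← min(16, 16) = 16
[0] add(0x01,0x2f) = 0x30
[1] add(0x48,0xb8) = 0x100
[2] add(0x54,0x2e) = 0x82
[3] add(0x0a,0x28) = 0x32
[4] add(0xdd,0x27) = 0x104
[5] add(0xe5,0x5f) = 0x144
[6] add(0xbe,0x22) = 0xe0
[7] add(0x15,0x5d) = 0x72
[8] add(0x7c,0x04) = 0x80
[9] add(0x27,0x95) = 0xbc
[10] add(0x12,0x6d) = 0x7f
[11] add(0xf9,0x20) = 0x119
[12] add(0xbf,0x25) = 0xe4
[13] add(0x3d,0x66) = 0xa3
[14] add(0xff,0xe7) = 0x1e6
[15] add(0x3e,0xb7) = 0xf5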